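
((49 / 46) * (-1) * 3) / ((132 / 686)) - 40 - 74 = -132175 / 1012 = -130.61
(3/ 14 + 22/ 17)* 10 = 1795/ 119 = 15.08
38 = 38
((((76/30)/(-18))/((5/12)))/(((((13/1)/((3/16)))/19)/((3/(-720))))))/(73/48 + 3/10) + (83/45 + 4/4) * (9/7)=2296453/627900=3.66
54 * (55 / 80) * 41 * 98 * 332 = 49523859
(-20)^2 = 400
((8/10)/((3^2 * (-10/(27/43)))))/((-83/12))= 72/89225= 0.00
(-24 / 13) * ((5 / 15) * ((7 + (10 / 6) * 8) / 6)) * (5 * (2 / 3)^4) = -2.06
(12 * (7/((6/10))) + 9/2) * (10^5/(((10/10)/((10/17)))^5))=5000000000/4913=1017708.12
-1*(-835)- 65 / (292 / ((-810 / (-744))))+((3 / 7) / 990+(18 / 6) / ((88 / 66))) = 837.01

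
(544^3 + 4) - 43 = 160989145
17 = 17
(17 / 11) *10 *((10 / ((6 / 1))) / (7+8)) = 170 / 99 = 1.72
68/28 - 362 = -2517/7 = -359.57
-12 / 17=-0.71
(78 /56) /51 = 13 /476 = 0.03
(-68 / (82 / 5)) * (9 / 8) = -765 / 164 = -4.66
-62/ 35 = -1.77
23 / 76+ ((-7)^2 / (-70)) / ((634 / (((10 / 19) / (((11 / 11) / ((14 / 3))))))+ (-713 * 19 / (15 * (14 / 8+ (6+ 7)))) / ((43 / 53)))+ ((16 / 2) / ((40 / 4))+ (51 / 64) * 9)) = 73843261741 / 247000824068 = 0.30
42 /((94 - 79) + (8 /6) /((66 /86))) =4158 /1657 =2.51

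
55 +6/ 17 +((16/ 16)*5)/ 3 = 2908/ 51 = 57.02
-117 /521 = -0.22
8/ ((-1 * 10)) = -0.80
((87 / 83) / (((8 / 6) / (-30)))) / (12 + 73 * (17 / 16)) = -31320 / 118939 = -0.26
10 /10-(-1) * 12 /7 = 2.71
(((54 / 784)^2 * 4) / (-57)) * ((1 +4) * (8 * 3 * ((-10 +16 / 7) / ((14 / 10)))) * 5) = 2460375 / 2235331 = 1.10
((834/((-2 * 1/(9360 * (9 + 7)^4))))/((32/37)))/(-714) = 49293803520/119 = 414233643.03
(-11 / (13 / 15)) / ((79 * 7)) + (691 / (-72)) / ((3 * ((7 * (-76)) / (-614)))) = -219219019 / 59007312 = -3.72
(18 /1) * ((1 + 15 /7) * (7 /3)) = 132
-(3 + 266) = -269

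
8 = 8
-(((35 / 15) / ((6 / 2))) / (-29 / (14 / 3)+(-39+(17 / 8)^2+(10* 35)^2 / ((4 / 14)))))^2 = -0.00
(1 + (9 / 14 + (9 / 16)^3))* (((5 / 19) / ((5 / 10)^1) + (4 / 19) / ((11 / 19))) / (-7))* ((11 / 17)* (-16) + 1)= 2.17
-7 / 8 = -0.88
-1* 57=-57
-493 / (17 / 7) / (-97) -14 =-1155 / 97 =-11.91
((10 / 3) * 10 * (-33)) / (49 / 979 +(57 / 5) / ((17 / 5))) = -4576825 / 14159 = -323.24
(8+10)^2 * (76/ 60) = 2052/ 5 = 410.40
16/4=4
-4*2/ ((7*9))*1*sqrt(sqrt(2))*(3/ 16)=-2^(1/ 4)/ 42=-0.03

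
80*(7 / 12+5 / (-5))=-100 / 3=-33.33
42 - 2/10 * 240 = -6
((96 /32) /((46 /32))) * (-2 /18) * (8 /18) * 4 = -256 /621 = -0.41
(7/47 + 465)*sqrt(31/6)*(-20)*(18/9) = -437240*sqrt(186)/141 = -42291.90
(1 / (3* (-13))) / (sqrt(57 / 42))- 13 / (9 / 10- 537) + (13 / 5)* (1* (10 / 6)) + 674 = 1212225 / 1787- sqrt(266) / 741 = 678.34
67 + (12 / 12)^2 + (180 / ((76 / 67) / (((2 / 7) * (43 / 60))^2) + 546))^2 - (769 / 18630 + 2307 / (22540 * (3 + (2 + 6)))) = 3904489747409899554311 / 57378396519974500740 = 68.05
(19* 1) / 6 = 19 / 6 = 3.17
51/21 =17/7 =2.43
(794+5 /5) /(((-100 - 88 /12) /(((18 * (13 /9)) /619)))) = -31005 /99659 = -0.31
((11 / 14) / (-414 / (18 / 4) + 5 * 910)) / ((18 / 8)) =11 / 140427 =0.00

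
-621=-621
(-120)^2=14400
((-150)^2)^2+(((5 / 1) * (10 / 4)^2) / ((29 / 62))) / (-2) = 58724996125 / 116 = 506249966.59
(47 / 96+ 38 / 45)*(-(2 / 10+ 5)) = -24973 / 3600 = -6.94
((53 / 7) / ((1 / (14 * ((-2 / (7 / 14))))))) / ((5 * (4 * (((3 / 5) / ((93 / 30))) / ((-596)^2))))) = -583619888 / 15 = -38907992.53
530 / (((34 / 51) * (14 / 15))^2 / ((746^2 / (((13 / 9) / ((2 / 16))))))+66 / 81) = 671940896625 / 1033043017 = 650.45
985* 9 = 8865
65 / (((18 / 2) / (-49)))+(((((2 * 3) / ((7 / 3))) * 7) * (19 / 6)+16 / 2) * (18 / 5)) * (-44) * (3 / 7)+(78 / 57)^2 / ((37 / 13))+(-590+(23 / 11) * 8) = -49420620211 / 9256401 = -5339.08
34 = 34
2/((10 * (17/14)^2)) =196/1445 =0.14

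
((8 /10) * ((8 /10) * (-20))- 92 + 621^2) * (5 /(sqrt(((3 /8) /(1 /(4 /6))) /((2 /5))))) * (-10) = -7710724 * sqrt(10) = -24383450.25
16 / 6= 8 / 3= 2.67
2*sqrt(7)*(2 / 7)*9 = 36*sqrt(7) / 7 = 13.61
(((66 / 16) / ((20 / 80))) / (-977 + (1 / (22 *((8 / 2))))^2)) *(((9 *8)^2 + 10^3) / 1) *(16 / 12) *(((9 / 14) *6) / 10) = -14223002112 / 264806045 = -53.71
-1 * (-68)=68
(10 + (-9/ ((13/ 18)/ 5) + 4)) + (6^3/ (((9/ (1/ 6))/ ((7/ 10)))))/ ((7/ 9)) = -2906/ 65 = -44.71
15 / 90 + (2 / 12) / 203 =34 / 203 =0.17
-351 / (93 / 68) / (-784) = 1989 / 6076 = 0.33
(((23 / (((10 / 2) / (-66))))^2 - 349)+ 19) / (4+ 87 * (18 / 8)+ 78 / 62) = 284713176 / 623125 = 456.91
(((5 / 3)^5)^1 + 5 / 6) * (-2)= -27.39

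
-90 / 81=-10 / 9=-1.11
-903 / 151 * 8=-47.84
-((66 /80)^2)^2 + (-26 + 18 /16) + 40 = 37534079 /2560000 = 14.66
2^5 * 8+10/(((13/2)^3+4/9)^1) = 1014160/3961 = 256.04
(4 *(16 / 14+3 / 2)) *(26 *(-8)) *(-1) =15392 / 7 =2198.86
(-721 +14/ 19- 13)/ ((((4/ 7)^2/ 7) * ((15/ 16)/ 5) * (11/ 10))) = -15928920/ 209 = -76214.93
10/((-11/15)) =-150/11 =-13.64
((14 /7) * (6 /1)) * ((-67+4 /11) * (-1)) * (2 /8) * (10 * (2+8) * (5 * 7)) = 7696500 /11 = 699681.82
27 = 27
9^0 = 1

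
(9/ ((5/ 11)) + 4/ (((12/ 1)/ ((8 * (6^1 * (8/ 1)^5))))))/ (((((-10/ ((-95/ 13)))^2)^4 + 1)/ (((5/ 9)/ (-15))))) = -44523072870940099/ 30484434728295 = -1460.52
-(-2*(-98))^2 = -38416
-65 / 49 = -1.33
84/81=28/27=1.04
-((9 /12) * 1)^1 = -3 /4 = -0.75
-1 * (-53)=53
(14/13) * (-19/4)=-133/26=-5.12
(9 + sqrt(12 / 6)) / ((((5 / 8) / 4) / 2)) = 64*sqrt(2) / 5 + 576 / 5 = 133.30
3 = 3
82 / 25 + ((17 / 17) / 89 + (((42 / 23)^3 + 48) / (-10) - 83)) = -2304269924 / 27071575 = -85.12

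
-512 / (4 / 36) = -4608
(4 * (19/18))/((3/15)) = 21.11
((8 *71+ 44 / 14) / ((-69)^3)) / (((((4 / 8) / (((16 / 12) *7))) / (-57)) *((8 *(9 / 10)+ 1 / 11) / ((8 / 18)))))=133693120 / 1185588981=0.11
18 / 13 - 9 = -99 / 13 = -7.62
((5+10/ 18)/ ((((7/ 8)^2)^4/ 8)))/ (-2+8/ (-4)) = -1677721600/ 51883209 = -32.34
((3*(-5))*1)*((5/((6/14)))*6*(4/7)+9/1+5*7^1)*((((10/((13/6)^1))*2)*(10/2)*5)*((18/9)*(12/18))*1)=-5040000/13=-387692.31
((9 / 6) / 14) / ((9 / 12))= 1 / 7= 0.14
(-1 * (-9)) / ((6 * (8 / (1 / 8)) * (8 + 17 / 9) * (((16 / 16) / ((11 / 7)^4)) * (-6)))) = -131769 / 54704384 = -0.00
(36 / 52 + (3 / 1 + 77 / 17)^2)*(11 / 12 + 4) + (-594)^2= 15919978211 / 45084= 353118.14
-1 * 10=-10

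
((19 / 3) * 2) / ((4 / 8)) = 76 / 3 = 25.33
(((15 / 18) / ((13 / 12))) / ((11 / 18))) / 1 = 180 / 143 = 1.26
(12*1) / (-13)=-12 / 13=-0.92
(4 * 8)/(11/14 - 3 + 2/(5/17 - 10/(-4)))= -42560/1993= -21.35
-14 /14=-1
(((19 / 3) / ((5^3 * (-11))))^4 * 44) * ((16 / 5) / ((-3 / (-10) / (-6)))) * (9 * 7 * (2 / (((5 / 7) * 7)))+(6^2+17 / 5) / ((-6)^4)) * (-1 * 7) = 216939634576 / 969093017578125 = 0.00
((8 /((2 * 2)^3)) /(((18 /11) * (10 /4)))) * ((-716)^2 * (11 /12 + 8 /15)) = 10221079 /450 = 22713.51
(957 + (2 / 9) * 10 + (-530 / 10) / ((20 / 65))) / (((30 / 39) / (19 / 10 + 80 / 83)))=875456231 / 298800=2929.91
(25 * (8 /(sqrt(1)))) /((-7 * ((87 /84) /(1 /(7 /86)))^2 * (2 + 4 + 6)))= -5916800 /17661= -335.02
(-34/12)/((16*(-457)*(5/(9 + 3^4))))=51/7312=0.01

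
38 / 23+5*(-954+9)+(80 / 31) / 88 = -37044987 / 7843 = -4723.32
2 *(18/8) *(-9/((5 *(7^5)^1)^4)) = -81/99740332872015001250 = -0.00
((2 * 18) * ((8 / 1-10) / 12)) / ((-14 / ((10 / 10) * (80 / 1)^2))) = 19200 / 7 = 2742.86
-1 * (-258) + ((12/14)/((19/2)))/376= 3225519/12502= 258.00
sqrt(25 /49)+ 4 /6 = 29 /21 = 1.38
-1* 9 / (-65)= 9 / 65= 0.14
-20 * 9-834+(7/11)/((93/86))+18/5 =-5165186/5115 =-1009.81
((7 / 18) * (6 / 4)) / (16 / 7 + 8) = 49 / 864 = 0.06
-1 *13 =-13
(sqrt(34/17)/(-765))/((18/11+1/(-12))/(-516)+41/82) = -7568*sqrt(2)/2877335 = -0.00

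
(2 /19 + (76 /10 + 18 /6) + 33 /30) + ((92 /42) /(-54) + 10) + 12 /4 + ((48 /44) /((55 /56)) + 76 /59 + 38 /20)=29.06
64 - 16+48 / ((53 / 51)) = 4992 / 53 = 94.19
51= 51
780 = 780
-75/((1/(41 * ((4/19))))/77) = -947100/19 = -49847.37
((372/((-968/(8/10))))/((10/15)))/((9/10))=-62/121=-0.51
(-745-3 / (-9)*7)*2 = -1485.33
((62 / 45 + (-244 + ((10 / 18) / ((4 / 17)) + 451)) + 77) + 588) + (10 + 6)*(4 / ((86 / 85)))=7267819 / 7740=938.99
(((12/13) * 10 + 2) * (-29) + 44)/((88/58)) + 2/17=-902111/4862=-185.54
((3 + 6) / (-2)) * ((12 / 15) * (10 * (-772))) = 27792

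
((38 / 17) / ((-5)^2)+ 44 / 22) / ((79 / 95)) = 16872 / 6715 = 2.51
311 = 311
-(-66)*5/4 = 165/2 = 82.50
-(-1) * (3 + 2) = 5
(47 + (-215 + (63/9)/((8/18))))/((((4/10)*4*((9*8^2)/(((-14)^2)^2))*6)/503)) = -1225818545/2304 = -532039.30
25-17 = 8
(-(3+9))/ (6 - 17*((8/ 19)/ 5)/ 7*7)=-570/ 217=-2.63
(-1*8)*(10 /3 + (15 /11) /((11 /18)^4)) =-50675440 /483153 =-104.88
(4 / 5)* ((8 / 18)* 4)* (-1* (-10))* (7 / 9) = 896 / 81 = 11.06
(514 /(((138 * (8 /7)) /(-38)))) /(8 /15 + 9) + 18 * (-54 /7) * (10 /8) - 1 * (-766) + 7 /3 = 581.77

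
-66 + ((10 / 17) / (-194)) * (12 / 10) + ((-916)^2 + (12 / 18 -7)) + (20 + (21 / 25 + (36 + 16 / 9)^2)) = 2806390421624 / 3339225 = 840431.66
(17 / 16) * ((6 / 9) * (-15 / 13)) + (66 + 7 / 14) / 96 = -311 / 2496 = -0.12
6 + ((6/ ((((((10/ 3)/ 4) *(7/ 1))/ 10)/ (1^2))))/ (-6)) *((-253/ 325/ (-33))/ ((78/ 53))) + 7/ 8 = 6.85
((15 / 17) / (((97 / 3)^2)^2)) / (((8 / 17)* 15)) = 81 / 708234248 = 0.00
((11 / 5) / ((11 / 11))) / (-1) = -11 / 5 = -2.20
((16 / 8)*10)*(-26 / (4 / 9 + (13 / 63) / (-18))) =-589680 / 491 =-1200.98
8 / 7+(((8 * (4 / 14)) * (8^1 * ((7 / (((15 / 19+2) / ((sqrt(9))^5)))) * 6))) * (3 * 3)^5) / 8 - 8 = 183206842032 / 371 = 493818981.22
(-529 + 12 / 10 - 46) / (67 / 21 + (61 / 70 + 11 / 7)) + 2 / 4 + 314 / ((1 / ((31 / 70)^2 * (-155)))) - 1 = -399460434 / 41405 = -9647.64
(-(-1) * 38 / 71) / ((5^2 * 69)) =38 / 122475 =0.00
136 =136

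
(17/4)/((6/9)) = 51/8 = 6.38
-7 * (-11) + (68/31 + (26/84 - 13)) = 66.50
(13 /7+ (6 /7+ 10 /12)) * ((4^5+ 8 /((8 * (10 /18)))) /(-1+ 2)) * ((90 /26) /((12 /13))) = 13646.80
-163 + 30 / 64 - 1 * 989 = -1151.53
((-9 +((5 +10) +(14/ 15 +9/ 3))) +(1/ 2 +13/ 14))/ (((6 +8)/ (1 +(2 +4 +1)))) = 4772/ 735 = 6.49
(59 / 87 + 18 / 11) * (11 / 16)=2215 / 1392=1.59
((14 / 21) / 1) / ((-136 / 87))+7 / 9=215 / 612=0.35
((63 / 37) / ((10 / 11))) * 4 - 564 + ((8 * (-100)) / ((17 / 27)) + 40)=-1787.10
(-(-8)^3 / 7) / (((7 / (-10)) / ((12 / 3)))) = -20480 / 49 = -417.96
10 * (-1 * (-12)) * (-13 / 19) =-1560 / 19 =-82.11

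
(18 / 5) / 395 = 18 / 1975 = 0.01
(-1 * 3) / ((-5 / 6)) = 18 / 5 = 3.60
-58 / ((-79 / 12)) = 696 / 79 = 8.81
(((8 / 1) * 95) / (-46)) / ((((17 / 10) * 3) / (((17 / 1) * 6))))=-7600 / 23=-330.43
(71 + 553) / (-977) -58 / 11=-63530 / 10747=-5.91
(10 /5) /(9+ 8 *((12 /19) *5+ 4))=38 /1259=0.03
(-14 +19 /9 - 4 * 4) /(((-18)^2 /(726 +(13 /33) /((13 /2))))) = -1503490 /24057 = -62.50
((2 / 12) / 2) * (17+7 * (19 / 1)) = 12.50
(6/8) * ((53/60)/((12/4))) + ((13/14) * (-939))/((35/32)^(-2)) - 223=-38887151/30720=-1265.86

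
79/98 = 0.81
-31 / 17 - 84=-1459 / 17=-85.82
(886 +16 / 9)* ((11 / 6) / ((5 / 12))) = 35156 / 9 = 3906.22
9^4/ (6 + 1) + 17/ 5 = 32924/ 35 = 940.69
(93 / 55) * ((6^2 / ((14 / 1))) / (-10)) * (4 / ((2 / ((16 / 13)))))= -26784 / 25025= -1.07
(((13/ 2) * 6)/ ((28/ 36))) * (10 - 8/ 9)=3198/ 7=456.86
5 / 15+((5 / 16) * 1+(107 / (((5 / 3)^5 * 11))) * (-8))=-8918759 / 1650000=-5.41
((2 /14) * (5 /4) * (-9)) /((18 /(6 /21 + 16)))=-285 /196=-1.45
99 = 99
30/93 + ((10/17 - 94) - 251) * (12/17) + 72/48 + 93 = -2657089/17918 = -148.29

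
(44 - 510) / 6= -77.67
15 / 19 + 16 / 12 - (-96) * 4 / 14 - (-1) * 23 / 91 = 154594 / 5187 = 29.80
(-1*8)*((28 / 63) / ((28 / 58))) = -464 / 63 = -7.37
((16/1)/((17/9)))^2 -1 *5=19291/289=66.75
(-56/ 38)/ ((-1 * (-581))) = -4/ 1577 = -0.00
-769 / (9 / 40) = -30760 / 9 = -3417.78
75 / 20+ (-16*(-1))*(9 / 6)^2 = 159 / 4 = 39.75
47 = 47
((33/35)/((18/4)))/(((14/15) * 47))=11/2303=0.00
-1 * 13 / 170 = -13 / 170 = -0.08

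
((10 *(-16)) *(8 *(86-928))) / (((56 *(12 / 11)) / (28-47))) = -7039120 / 21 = -335196.19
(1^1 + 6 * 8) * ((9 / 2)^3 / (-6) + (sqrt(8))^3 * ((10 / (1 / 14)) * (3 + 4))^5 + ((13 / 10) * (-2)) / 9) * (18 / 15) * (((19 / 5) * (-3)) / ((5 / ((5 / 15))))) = -914021217550543495.04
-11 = -11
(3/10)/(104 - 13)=3/910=0.00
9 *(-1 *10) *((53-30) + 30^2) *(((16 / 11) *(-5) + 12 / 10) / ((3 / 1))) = 168153.82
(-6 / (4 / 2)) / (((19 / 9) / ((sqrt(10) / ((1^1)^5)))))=-27* sqrt(10) / 19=-4.49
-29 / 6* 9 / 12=-3.62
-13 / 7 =-1.86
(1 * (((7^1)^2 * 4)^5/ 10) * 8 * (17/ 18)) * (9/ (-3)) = -9834658269184/ 15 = -655643884612.27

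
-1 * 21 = -21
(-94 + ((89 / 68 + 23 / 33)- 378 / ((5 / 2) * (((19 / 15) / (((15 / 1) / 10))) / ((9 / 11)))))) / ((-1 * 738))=10168337 / 31465368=0.32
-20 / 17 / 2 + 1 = 7 / 17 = 0.41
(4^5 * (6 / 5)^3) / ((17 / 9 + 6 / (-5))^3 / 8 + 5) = 1289945088 / 3674791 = 351.03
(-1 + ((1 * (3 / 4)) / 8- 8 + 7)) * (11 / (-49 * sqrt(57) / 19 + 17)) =216733 / 54784 + 32879 * sqrt(57) / 54784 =8.49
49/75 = 0.65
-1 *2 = -2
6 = 6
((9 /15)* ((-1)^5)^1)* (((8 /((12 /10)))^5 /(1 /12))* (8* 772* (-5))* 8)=632422400000 /27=23423051851.85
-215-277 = -492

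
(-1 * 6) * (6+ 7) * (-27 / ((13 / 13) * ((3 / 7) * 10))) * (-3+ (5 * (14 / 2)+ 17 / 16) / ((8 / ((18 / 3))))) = 3781323 / 320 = 11816.63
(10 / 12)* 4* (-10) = -100 / 3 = -33.33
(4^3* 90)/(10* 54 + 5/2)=2304/217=10.62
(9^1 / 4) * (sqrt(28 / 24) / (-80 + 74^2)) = 3 * sqrt(42) / 43168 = 0.00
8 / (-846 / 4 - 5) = -16 / 433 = -0.04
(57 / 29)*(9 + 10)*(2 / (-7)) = -10.67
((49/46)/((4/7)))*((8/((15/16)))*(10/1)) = 10976/69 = 159.07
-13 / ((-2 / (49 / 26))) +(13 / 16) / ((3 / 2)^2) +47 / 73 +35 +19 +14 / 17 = 1520737 / 22338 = 68.08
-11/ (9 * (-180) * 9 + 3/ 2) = 22/ 29157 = 0.00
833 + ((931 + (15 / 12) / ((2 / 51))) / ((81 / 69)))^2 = 31427719009 / 46656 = 673605.09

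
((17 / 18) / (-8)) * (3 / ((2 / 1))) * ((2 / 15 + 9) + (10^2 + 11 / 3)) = -799 / 40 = -19.98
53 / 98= 0.54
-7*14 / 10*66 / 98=-33 / 5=-6.60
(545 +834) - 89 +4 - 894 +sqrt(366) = sqrt(366) +400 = 419.13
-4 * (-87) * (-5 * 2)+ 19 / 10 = -34781 / 10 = -3478.10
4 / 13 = 0.31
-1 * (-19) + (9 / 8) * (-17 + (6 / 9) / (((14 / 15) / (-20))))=-907 / 56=-16.20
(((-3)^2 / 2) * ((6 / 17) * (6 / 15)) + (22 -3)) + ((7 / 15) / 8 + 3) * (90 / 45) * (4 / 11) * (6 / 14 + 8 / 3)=1562152 / 58905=26.52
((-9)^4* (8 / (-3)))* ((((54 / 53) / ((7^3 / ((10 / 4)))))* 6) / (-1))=14171760 / 18179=779.57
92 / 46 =2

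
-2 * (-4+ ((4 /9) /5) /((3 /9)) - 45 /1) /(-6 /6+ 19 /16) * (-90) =-46784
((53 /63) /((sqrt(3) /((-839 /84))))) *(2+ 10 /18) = -1022741 *sqrt(3) /142884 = -12.40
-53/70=-0.76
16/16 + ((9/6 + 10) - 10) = 2.50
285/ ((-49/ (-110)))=31350/ 49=639.80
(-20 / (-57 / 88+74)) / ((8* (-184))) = 11 / 59386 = 0.00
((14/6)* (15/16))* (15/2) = 16.41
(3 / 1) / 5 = 3 / 5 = 0.60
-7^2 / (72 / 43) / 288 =-2107 / 20736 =-0.10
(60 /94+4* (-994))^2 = 34909932964 /2209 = 15803500.66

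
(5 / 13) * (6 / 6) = 5 / 13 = 0.38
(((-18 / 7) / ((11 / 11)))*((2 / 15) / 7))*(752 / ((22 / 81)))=-365472 / 2695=-135.61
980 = 980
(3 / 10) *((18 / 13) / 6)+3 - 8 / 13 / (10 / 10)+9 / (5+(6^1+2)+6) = 7231 / 2470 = 2.93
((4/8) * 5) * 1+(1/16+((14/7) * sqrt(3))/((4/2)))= sqrt(3)+41/16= 4.29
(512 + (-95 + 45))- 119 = 343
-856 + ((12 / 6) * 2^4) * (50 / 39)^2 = -1221976 / 1521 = -803.40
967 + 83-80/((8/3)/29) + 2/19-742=-10676/19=-561.89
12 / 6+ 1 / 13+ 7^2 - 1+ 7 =742 / 13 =57.08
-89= -89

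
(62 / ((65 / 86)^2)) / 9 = 458552 / 38025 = 12.06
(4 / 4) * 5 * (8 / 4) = 10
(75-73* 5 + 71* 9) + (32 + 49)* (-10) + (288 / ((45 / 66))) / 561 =-39121 / 85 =-460.25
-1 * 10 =-10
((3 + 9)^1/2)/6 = 1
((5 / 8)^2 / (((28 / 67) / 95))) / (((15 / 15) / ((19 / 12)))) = 3023375 / 21504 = 140.60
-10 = -10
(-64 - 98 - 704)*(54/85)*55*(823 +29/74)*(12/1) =-298980764.30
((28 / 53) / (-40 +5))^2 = 16 / 70225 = 0.00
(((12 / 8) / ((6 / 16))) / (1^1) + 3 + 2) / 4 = 9 / 4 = 2.25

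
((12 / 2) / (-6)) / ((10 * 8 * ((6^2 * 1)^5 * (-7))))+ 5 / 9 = 18811699201 / 33861058560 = 0.56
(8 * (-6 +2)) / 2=-16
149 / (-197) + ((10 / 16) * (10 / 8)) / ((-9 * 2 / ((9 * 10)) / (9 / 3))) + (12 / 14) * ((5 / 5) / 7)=-3815683 / 308896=-12.35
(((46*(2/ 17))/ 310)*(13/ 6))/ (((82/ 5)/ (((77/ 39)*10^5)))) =88550000/ 194463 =455.36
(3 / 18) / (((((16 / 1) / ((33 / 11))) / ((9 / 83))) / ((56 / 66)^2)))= 49 / 20086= 0.00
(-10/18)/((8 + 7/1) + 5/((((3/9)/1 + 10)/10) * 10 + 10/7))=-247/6858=-0.04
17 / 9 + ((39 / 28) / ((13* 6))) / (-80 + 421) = 324641 / 171864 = 1.89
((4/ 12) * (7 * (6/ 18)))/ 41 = 7/ 369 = 0.02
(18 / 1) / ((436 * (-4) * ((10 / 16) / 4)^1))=-36 / 545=-0.07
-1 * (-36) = 36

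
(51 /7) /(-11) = -51 /77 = -0.66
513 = 513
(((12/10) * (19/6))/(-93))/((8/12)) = -19/310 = -0.06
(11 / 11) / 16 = 1 / 16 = 0.06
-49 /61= -0.80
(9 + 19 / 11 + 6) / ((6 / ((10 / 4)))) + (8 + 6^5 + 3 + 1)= 257234 / 33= 7794.97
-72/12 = -6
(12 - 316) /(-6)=152 /3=50.67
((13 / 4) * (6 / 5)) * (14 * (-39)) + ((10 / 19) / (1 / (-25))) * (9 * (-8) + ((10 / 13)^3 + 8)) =-269927721 / 208715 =-1293.28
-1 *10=-10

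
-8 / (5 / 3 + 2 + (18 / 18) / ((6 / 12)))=-24 / 17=-1.41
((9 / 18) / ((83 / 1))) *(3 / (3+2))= 3 / 830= 0.00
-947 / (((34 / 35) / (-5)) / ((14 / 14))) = 165725 / 34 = 4874.26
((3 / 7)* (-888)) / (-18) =148 / 7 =21.14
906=906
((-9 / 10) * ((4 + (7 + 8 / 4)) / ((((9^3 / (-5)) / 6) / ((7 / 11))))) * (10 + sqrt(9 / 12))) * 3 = 9.99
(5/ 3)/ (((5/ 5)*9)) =5/ 27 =0.19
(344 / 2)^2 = 29584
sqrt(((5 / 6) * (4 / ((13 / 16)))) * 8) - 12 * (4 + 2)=-72 + 16 * sqrt(195) / 39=-66.27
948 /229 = 4.14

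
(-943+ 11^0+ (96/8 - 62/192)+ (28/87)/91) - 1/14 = -78569643/84448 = -930.39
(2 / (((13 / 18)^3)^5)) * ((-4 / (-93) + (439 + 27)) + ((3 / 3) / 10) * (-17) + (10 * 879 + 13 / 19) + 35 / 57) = 367798018014996825532760064 / 150742454926497279365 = 2439909.97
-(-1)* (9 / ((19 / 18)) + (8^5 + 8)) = 622906 / 19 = 32784.53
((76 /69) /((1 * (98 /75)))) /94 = 475 /52969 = 0.01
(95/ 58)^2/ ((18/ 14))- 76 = -2237801/ 30276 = -73.91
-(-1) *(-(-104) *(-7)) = -728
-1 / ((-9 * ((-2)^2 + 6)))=1 / 90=0.01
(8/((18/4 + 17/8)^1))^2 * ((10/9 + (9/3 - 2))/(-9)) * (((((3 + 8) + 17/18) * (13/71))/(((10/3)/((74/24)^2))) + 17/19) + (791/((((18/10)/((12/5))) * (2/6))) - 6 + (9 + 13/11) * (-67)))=-4074707145152/4797904023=-849.27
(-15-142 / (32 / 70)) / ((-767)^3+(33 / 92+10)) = 59915 / 83024048086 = 0.00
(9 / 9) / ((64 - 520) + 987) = 1 / 531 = 0.00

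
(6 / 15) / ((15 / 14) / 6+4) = 56 / 585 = 0.10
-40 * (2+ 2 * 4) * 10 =-4000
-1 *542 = -542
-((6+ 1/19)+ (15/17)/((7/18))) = -18815/2261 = -8.32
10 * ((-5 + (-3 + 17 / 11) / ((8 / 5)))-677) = -75120 / 11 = -6829.09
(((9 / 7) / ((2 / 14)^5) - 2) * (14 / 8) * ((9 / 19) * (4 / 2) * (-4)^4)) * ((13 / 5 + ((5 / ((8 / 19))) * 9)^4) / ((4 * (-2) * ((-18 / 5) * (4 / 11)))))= 4445490320987208647 / 38912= 114244714252343.97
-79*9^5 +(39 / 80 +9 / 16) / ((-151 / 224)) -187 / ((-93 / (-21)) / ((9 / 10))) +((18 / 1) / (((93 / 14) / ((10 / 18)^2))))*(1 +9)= -5895829940531 / 1263870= -4664902.20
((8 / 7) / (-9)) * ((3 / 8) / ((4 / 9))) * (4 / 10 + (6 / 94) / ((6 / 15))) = -789 / 13160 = -0.06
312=312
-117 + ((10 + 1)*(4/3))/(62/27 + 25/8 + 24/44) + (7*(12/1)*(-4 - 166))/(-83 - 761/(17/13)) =-621438176/6677367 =-93.07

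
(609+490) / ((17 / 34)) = 2198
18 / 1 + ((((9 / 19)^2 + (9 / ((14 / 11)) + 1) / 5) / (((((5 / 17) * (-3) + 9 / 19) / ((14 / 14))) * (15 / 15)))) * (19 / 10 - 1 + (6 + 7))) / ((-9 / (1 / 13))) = 3807085669 / 205405200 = 18.53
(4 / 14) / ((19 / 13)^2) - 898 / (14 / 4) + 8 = -89686 / 361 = -248.44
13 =13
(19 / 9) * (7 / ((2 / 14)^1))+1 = 940 / 9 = 104.44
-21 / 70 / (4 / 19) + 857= 34223 / 40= 855.58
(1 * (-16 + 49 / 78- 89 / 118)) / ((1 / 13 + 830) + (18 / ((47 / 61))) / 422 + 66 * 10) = -183990101 / 17001676944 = -0.01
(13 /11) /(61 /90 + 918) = 1170 /909491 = 0.00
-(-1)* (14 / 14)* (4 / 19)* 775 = 3100 / 19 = 163.16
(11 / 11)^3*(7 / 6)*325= 2275 / 6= 379.17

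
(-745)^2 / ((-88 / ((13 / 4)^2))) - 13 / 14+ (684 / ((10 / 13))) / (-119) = -66627.17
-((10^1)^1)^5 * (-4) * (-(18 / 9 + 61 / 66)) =-38600000 / 33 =-1169696.97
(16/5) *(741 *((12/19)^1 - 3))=-5616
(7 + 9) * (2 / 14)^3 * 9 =144 / 343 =0.42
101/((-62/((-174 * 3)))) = 850.35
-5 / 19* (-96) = 480 / 19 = 25.26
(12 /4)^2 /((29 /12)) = 108 /29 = 3.72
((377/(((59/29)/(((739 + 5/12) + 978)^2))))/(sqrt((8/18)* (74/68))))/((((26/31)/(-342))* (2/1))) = -17058650041011* sqrt(1258)/3776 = -160233380278.19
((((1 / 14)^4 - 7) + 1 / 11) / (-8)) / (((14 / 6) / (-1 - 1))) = -8758815 / 11832128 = -0.74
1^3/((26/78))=3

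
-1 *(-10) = 10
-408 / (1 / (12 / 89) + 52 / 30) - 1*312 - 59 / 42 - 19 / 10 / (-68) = -311817881 / 871080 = -357.97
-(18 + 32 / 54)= -502 / 27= -18.59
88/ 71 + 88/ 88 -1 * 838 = -59339/ 71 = -835.76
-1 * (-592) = 592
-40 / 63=-0.63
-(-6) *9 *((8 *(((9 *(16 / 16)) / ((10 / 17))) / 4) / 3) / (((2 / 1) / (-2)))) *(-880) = 484704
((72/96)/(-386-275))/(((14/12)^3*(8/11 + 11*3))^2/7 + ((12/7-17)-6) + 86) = -29638224/12394200363757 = -0.00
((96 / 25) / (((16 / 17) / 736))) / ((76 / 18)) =337824 / 475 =711.21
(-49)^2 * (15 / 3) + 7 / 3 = 36022 / 3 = 12007.33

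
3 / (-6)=-1 / 2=-0.50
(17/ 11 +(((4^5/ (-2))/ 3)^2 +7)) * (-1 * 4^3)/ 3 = -184603520/ 297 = -621560.67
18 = 18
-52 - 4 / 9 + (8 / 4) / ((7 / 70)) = -292 / 9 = -32.44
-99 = -99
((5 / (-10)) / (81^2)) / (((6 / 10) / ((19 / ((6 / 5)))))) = -475 / 236196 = -0.00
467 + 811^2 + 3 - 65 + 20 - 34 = 658112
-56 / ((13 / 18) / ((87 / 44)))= -21924 / 143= -153.31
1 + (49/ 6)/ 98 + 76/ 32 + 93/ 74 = 4187/ 888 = 4.72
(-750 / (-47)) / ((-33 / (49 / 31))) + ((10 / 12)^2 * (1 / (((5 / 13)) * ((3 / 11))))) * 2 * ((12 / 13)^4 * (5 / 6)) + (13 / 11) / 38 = 9737767477 / 1338030122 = 7.28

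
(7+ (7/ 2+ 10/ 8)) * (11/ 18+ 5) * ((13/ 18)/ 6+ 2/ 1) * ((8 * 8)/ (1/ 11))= 23915386/ 243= 98417.23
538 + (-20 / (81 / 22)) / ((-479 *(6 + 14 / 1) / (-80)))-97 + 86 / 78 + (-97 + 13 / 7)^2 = 234649307566 / 24714963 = 9494.22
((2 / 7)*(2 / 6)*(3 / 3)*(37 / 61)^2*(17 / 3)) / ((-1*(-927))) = 0.00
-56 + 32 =-24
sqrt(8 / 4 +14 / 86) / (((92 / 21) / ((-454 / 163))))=-0.93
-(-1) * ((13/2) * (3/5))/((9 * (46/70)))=91/138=0.66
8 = 8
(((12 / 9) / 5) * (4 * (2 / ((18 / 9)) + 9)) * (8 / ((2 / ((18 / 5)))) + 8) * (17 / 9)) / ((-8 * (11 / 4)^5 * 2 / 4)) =-15597568 / 21741885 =-0.72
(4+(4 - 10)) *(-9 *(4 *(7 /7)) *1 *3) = 216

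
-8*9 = -72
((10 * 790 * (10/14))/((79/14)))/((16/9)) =1125/2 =562.50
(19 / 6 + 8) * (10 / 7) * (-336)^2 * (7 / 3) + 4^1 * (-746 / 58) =121863468 / 29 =4202188.55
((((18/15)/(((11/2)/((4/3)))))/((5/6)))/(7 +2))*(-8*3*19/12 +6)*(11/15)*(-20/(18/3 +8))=2048/1575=1.30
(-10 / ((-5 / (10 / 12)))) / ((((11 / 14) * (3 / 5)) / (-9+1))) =-2800 / 99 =-28.28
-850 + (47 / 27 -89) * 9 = -4906 / 3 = -1635.33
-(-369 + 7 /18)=6635 /18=368.61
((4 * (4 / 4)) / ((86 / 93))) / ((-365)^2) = 186 / 5728675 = 0.00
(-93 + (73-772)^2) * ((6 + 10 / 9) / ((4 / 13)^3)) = 357750692 / 3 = 119250230.67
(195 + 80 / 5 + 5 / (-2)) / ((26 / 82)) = 17097 / 26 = 657.58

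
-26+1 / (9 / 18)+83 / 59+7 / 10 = -12917 / 590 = -21.89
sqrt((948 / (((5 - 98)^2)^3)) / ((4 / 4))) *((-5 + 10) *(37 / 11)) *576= 23680 *sqrt(237) / 983103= 0.37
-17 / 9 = -1.89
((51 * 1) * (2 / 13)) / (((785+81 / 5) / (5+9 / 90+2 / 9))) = 8143 / 156234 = 0.05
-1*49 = -49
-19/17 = -1.12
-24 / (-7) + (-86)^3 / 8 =-556525 / 7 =-79503.57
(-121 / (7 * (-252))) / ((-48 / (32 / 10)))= -121 / 26460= -0.00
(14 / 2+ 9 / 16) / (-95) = -121 / 1520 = -0.08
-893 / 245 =-3.64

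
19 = 19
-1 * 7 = -7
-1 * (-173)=173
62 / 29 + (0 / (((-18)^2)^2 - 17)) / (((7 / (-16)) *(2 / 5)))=62 / 29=2.14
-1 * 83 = -83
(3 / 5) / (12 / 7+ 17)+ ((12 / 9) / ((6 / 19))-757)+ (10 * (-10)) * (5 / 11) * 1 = -51759296 / 64845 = -798.20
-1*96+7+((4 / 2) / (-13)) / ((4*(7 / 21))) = -2317 / 26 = -89.12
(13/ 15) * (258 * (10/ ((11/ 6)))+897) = 109837/ 55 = 1997.04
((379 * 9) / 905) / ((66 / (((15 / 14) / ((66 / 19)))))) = 21603 / 1226456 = 0.02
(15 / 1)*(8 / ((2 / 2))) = 120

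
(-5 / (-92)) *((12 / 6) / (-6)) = -5 / 276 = -0.02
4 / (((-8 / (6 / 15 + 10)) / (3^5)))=-6318 / 5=-1263.60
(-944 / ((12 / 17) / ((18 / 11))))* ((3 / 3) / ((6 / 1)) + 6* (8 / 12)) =-100300 / 11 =-9118.18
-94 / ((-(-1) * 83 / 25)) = -2350 / 83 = -28.31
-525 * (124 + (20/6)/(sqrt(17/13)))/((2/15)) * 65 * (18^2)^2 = -3331544580000 - 89557650000 * sqrt(221)/17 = -3409860473044.02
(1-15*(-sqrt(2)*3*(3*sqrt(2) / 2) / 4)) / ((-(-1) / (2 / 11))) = 139 / 22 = 6.32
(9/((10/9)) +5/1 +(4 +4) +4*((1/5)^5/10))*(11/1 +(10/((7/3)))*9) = 32686359/31250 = 1045.96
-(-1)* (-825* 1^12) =-825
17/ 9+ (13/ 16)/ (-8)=2059/ 1152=1.79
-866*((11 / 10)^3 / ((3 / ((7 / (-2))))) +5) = -8955739 / 3000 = -2985.25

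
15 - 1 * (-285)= 300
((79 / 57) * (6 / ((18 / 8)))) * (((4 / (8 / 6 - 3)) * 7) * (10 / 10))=-17696 / 285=-62.09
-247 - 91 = -338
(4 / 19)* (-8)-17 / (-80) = -2237 / 1520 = -1.47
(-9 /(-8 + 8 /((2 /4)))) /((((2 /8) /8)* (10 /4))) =-72 /5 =-14.40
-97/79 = -1.23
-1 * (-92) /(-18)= -46 /9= -5.11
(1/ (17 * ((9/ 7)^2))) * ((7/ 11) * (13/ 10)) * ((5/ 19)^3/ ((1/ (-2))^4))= 0.01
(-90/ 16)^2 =2025/ 64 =31.64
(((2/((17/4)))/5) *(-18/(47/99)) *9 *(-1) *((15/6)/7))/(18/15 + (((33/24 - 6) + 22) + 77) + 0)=2566080/21382039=0.12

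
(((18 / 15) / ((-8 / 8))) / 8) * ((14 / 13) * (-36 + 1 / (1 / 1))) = 147 / 26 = 5.65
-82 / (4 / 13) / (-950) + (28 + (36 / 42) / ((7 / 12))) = 2769717 / 93100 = 29.75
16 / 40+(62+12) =372 / 5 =74.40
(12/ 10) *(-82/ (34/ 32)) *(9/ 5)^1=-70848/ 425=-166.70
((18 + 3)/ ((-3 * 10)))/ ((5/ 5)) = -7/ 10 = -0.70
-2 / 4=-1 / 2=-0.50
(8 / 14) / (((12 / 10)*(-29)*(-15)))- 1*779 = -1423231 / 1827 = -779.00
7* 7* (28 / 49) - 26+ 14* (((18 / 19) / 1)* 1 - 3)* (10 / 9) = -1706 / 57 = -29.93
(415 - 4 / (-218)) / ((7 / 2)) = 90474 / 763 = 118.58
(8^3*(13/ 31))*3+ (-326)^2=3314524/ 31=106920.13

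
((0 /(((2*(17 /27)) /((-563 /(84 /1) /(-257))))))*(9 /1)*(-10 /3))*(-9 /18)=0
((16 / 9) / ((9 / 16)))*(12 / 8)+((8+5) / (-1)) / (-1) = 479 / 27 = 17.74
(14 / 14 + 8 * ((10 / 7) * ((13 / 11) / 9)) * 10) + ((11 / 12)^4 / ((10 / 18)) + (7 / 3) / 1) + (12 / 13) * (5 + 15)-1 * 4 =130971187 / 3843840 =34.07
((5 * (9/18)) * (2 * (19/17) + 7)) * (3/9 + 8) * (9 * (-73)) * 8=-17191500/17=-1011264.71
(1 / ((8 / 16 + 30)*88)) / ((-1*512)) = -1 / 1374208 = -0.00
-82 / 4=-41 / 2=-20.50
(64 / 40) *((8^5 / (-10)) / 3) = -131072 / 75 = -1747.63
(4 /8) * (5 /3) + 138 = 833 /6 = 138.83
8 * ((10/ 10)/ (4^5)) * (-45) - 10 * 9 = -11565/ 128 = -90.35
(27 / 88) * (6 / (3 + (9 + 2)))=81 / 616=0.13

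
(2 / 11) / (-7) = -2 / 77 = -0.03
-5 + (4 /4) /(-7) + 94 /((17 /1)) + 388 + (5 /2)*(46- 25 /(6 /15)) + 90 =208077 /476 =437.14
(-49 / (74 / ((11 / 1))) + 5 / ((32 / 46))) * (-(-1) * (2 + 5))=-399 / 592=-0.67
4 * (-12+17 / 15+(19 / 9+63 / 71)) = -100556 / 3195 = -31.47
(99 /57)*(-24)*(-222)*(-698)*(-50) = 6136257600 /19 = 322960926.32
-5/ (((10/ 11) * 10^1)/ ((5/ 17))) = -11/ 68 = -0.16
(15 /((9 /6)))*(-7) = -70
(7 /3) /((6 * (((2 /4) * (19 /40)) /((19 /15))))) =56 /27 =2.07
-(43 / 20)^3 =-79507 / 8000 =-9.94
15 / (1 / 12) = 180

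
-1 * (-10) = 10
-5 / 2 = -2.50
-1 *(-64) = 64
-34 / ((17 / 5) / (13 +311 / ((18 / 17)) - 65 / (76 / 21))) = -987565 / 342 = -2887.62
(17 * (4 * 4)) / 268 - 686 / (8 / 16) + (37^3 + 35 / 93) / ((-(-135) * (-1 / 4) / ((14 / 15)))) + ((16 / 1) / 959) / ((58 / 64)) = -972643431782608 / 350912940525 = -2771.75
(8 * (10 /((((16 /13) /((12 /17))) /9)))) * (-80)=-561600 /17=-33035.29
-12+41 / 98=-1135 / 98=-11.58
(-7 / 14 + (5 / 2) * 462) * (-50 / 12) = -57725 / 12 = -4810.42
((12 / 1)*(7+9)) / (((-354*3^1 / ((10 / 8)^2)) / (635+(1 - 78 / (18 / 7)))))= -90850 / 531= -171.09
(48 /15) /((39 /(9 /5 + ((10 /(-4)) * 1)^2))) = 644 /975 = 0.66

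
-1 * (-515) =515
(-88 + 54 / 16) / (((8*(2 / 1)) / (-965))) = 653305 / 128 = 5103.95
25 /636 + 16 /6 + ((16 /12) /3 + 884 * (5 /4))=2114351 /1908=1108.15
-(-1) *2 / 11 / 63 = 2 / 693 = 0.00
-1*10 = -10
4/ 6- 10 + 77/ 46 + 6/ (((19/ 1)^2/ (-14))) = -393169/ 49818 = -7.89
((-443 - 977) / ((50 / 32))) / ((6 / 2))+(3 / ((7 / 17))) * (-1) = -32573 / 105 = -310.22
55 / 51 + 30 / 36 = 65 / 34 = 1.91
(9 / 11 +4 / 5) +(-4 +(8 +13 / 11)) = 34 / 5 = 6.80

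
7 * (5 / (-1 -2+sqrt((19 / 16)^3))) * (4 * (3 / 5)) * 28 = -28901376 / 30005 -2860032 * sqrt(19) / 30005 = -1378.70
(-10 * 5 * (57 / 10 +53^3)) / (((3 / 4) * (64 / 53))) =-8219565.73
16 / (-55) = -16 / 55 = -0.29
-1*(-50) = 50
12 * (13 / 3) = 52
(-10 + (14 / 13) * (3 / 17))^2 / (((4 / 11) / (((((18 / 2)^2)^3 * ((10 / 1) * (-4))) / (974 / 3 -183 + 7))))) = -412152137559360 / 10891543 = -37841482.84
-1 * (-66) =66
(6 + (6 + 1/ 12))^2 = 21025/ 144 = 146.01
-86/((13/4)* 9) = -344/117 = -2.94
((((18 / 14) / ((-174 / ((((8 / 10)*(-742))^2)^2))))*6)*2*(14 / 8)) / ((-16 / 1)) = 21824691702912 / 18125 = 1204120921.54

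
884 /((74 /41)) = 18122 /37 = 489.78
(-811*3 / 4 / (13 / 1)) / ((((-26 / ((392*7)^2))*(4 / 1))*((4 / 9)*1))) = 2576160153 / 338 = 7621775.60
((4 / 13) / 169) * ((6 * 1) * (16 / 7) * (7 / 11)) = 384 / 24167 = 0.02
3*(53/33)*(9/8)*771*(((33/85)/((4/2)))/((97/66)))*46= 837405459/32980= 25391.31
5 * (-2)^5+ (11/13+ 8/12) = -6181/39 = -158.49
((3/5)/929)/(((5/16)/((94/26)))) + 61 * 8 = 147341656/301925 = 488.01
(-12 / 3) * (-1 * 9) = 36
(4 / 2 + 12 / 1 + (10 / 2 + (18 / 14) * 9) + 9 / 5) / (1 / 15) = 3399 / 7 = 485.57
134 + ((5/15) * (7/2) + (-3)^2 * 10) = 1351/6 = 225.17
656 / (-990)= -328 / 495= -0.66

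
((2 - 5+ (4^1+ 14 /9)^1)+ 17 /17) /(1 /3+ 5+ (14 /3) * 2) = 8 /33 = 0.24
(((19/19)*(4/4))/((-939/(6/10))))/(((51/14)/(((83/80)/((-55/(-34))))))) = -0.00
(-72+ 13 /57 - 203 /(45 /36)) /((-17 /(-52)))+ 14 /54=-31222547 /43605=-716.03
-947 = -947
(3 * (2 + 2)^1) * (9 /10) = 54 /5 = 10.80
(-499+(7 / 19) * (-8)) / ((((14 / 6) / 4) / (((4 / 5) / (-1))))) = 457776 / 665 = 688.38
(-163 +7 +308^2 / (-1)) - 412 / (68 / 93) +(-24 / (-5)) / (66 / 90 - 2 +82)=-1967775685 / 20587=-95583.41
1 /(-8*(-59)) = 1 /472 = 0.00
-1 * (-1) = 1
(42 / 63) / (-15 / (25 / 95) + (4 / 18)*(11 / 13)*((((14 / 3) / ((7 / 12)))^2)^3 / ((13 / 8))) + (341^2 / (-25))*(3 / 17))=215475 / 9520467386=0.00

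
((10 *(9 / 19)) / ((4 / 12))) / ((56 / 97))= 13095 / 532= 24.61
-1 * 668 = -668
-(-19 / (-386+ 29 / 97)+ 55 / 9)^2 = -5902234276 / 155525841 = -37.95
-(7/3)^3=-343/27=-12.70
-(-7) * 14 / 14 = 7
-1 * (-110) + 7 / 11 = 110.64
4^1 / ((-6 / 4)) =-8 / 3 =-2.67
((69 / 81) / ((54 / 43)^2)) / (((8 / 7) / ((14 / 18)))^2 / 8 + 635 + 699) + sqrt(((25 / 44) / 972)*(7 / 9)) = 102107327 / 252224418024 + 5*sqrt(231) / 3564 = 0.02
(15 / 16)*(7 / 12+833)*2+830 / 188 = 2357345 / 1504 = 1567.38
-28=-28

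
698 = 698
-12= -12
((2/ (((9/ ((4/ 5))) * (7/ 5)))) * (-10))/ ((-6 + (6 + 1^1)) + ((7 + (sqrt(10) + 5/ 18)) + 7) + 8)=-0.05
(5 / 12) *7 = 35 / 12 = 2.92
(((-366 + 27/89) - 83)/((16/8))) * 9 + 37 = -176410/89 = -1982.13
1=1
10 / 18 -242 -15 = -2308 / 9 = -256.44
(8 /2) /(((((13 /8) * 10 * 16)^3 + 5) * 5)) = 4 /87880025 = 0.00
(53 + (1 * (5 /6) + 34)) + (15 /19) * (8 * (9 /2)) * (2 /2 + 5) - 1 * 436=-20251 /114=-177.64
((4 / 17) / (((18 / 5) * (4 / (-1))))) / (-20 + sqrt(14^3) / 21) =5 * sqrt(14) / 180744 + 25 / 30124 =0.00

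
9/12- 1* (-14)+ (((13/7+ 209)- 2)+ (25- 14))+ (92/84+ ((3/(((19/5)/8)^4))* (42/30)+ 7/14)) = 3488866961/10946964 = 318.71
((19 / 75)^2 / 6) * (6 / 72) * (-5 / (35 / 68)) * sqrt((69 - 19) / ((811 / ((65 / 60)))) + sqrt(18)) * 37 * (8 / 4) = -227069 * sqrt(1581450 + 71033868 * sqrt(2)) / 1724388750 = -1.33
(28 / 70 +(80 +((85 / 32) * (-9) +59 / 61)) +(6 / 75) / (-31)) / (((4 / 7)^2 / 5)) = 879.83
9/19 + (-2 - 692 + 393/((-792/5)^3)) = -2182081151317/3146356224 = -693.53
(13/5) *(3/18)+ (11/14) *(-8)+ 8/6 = -949/210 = -4.52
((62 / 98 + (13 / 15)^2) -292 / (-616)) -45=-10464143 / 242550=-43.14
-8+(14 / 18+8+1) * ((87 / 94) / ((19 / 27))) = 4340 / 893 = 4.86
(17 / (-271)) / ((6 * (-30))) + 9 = 439037 / 48780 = 9.00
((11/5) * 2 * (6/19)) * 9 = 1188/95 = 12.51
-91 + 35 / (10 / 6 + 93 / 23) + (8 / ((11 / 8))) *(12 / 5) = -1536553 / 21670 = -70.91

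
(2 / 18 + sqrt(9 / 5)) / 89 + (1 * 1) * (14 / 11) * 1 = 3 * sqrt(5) / 445 + 11225 / 8811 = 1.29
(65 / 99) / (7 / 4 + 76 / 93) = 1612 / 6303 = 0.26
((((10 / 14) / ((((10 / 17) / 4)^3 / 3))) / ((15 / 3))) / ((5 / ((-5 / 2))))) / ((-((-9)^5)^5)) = -19652 / 209386913076790338391322625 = -0.00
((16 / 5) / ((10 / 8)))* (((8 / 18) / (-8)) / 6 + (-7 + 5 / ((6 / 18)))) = 13808 / 675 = 20.46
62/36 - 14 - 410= -7601/18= -422.28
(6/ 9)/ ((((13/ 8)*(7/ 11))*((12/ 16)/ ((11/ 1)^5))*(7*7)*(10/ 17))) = 4802.92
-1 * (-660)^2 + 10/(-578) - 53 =-125903722/289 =-435653.02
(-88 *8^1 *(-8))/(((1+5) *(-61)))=-2816/183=-15.39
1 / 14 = 0.07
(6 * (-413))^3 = -15216119352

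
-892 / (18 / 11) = -4906 / 9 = -545.11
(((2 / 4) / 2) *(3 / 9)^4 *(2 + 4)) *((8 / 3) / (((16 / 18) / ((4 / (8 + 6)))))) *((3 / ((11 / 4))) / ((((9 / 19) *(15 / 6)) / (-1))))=-152 / 10395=-0.01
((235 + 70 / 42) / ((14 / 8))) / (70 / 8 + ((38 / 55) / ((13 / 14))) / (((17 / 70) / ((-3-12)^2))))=0.19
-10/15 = -2/3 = -0.67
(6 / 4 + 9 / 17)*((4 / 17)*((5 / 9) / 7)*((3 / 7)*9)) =2070 / 14161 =0.15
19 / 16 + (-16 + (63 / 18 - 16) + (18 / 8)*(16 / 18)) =-405 / 16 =-25.31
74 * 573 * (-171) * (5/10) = -3625371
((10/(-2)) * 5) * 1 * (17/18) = -425/18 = -23.61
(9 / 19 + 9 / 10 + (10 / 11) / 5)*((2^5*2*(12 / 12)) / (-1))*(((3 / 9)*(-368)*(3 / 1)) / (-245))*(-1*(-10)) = -76567552 / 51205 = -1495.31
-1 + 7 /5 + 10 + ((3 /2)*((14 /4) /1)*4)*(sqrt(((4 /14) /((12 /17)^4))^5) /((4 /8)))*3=189.41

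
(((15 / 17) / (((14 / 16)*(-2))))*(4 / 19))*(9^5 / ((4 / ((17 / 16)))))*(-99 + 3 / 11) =480954105 / 2926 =164372.56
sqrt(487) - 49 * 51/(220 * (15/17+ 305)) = -42483/1144000+ sqrt(487) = 22.03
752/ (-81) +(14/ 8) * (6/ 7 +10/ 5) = -347/ 81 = -4.28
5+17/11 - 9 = -27/11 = -2.45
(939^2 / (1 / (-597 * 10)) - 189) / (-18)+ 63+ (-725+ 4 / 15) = 292436813.77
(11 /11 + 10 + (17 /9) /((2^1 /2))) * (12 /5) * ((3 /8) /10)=29 /25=1.16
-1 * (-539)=539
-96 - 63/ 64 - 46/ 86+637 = 1484651/ 2752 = 539.48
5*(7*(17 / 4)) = 595 / 4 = 148.75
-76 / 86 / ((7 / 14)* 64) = -19 / 688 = -0.03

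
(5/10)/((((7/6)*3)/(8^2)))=64/7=9.14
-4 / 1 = -4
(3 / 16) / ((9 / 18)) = 0.38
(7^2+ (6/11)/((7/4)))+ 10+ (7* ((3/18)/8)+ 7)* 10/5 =136019/1848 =73.60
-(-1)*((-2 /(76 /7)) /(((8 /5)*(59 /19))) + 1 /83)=-1961 /78352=-0.03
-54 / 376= -0.14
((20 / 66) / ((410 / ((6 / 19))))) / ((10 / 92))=92 / 42845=0.00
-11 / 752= -0.01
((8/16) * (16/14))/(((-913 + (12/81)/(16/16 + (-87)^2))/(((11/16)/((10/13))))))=-2922777/5225025848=-0.00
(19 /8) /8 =19 /64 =0.30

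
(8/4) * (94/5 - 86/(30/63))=-1618/5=-323.60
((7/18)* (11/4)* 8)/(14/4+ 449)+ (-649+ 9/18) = -10563757/16290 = -648.48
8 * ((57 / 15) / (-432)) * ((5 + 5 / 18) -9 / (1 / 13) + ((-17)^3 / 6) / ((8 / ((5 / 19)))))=379367 / 38880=9.76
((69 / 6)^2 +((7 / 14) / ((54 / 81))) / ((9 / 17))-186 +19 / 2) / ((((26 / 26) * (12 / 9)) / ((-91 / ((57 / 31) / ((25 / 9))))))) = 18124925 / 4104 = 4416.40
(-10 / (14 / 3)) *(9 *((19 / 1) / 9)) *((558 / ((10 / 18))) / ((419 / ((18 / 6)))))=-858762 / 2933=-292.79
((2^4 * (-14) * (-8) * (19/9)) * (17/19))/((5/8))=243712/45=5415.82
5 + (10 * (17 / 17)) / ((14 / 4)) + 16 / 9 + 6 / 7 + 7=1102 / 63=17.49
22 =22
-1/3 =-0.33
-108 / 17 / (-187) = 108 / 3179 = 0.03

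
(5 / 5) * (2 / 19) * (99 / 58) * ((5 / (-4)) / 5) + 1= 2105 / 2204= 0.96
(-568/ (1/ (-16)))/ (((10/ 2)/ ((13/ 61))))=118144/ 305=387.36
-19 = -19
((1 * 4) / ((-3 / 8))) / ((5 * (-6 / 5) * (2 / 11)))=88 / 9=9.78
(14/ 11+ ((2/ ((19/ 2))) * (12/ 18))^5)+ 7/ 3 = 23867478709/ 6618612627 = 3.61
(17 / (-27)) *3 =-17 / 9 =-1.89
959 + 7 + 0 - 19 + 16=963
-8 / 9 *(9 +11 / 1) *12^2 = -2560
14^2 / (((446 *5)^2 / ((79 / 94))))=3871 / 116863150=0.00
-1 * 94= -94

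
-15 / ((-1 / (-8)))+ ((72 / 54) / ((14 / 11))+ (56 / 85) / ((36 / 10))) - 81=-213953 / 1071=-199.77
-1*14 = -14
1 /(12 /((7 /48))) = 7 /576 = 0.01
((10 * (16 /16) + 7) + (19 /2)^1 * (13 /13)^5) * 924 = 24486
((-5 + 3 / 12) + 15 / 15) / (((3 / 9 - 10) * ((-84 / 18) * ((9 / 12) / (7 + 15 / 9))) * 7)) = -195 / 1421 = -0.14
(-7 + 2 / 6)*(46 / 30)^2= -2116 / 135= -15.67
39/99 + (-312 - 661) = -32096/33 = -972.61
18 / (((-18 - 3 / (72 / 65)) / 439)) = -189648 / 497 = -381.59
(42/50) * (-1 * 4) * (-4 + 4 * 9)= -2688/25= -107.52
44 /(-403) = -44 /403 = -0.11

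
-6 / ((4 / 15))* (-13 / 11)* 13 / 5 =1521 / 22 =69.14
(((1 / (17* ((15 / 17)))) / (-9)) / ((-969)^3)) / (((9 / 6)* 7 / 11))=22 / 2579433847515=0.00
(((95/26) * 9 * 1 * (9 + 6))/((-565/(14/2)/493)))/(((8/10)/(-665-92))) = 33504119775/11752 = 2850929.18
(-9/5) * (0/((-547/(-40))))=0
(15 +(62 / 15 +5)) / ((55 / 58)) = 20996 / 825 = 25.45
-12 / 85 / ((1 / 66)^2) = -52272 / 85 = -614.96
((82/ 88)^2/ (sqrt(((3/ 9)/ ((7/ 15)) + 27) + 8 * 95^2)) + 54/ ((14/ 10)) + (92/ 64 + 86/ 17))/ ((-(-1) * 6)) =1681 * sqrt(3539158)/ 5872979904 + 28603/ 3808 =7.51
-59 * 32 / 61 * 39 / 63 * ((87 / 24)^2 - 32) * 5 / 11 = 164.25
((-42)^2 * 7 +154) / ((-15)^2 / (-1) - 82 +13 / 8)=-14288 / 349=-40.94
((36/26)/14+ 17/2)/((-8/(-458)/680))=30462725/91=334755.22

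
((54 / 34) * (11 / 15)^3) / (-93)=-1331 / 197625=-0.01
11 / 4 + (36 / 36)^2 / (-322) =1769 / 644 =2.75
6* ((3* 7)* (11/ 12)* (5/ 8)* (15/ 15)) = 1155/ 16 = 72.19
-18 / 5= -3.60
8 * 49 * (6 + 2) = 3136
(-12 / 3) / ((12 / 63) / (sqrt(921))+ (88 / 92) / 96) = -246.30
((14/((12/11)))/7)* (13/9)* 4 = 286/27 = 10.59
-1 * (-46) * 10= 460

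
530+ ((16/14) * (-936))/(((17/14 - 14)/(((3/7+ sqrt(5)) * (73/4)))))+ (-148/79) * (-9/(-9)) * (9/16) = 468534967/395948+ 273312 * sqrt(5)/179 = 4597.54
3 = 3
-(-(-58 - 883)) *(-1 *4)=3764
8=8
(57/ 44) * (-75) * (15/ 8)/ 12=-21375/ 1408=-15.18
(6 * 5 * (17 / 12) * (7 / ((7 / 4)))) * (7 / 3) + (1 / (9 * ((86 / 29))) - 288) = 84137 / 774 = 108.70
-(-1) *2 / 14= 1 / 7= 0.14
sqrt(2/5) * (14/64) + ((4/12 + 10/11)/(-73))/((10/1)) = -41/24090 + 7 * sqrt(10)/160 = 0.14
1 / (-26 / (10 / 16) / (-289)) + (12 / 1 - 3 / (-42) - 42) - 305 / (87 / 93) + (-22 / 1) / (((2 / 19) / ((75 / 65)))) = -24919329 / 42224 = -590.17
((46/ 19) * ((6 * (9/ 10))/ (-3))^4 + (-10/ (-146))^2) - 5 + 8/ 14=9298609218/ 442973125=20.99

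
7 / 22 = 0.32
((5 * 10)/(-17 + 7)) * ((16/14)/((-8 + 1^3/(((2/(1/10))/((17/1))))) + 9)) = -800/259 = -3.09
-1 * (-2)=2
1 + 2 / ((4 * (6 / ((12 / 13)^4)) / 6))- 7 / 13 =23550 / 28561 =0.82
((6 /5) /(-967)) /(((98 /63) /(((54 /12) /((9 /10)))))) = -27 /6769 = -0.00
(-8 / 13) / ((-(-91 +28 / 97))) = -776 / 114387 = -0.01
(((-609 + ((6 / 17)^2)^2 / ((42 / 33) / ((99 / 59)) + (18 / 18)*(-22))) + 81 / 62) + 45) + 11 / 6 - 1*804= -61308435442624 / 44919180699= -1364.86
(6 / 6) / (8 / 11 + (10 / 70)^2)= 1.34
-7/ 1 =-7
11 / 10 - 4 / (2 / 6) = -109 / 10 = -10.90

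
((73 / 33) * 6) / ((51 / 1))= 146 / 561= 0.26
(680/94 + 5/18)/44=6355/37224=0.17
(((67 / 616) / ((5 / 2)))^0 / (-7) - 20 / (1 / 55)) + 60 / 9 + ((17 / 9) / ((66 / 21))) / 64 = -96994879 / 88704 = -1093.47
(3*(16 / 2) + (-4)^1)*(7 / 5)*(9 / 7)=36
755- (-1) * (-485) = 270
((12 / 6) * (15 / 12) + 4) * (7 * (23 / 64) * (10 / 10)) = 2093 / 128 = 16.35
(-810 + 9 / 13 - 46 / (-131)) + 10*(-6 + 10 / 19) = -27946527 / 32357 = -863.69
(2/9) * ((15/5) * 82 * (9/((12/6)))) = 246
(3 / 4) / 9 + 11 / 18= 25 / 36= 0.69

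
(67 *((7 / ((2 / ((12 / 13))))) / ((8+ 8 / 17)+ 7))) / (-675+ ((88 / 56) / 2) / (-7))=-4688124 / 226204459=-0.02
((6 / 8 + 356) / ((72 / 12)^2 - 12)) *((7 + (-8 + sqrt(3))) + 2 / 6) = -1427 / 144 + 1427 *sqrt(3) / 96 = 15.84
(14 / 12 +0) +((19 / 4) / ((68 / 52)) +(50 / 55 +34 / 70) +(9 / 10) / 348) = 5645327 / 911064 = 6.20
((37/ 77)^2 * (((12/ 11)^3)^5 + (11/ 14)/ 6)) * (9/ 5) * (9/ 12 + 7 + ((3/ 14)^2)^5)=12338341749754371033221791733120643/ 1002951934043244539301258747842560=12.30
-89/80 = -1.11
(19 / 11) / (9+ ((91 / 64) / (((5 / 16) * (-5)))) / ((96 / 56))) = 22800 / 111793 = 0.20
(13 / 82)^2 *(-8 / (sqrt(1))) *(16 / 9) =-5408 / 15129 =-0.36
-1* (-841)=841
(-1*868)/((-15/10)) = 1736/3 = 578.67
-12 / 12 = -1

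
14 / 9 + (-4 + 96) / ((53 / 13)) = 11506 / 477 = 24.12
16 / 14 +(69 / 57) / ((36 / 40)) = 2978 / 1197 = 2.49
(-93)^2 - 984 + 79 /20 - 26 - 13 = 7629.95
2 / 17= 0.12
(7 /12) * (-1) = -7 /12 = -0.58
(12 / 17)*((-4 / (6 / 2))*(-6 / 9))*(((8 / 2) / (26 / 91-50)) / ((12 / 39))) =-728 / 4437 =-0.16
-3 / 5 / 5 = -3 / 25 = -0.12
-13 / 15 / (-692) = 13 / 10380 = 0.00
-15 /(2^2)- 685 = -2755 /4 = -688.75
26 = 26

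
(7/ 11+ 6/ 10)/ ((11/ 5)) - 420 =-50752/ 121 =-419.44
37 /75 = 0.49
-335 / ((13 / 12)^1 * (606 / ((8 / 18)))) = -2680 / 11817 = -0.23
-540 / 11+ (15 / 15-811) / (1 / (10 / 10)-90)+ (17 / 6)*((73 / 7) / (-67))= -111383039 / 2754906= -40.43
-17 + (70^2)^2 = 24009983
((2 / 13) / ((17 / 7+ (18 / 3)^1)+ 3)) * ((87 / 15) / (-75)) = -203 / 195000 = -0.00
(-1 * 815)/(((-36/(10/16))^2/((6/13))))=-20375/179712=-0.11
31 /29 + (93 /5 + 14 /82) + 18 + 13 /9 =39.28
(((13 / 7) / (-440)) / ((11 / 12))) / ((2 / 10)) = -39 / 1694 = -0.02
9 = 9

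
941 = 941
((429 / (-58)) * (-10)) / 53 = 2145 / 1537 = 1.40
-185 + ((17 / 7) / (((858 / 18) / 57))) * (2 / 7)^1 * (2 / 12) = -1295326 / 7007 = -184.86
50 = 50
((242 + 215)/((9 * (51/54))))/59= 914/1003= 0.91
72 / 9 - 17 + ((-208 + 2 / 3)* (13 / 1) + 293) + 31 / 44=-318203 / 132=-2410.63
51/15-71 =-338/5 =-67.60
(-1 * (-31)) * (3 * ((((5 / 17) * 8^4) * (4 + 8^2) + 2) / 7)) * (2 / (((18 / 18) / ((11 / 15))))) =55870804 / 35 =1596308.69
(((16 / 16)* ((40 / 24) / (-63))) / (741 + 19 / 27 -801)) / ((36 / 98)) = 35 / 28818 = 0.00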